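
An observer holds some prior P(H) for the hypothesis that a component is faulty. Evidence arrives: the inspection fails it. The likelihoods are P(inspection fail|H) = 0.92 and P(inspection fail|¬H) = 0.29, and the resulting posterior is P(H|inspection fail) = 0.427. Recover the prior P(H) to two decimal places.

Bayes' rule in odds form gives O(H|E) = O(H)·[P(E|H)/P(E|¬H)], hence O(H) = O(H|E)/LR.
Posterior odds = 0.427/(1−0.427) = 0.7452. LR = 0.92/0.29 = 3.1724.
Prior odds = 0.7452/3.1724 = 0.2349, so P(H) = 0.2349/(1+0.2349) ≈ 0.19.

P(H) = 0.19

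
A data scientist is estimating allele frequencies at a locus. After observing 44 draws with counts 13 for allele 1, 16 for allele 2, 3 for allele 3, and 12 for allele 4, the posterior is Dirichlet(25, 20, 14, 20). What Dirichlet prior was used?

For a Dirichlet(α) prior with multinomial counts c, the posterior is Dirichlet(α + c) componentwise.
Subtract each count from the matching posterior parameter: 25−13=12, 20−16=4, 14−3=11, 20−12=8.

Dirichlet(12, 4, 11, 8)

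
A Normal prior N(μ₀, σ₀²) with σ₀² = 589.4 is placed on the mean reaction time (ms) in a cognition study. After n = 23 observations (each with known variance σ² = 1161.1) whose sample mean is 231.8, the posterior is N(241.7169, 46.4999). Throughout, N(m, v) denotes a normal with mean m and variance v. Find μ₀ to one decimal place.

With known observation variance, the Normal–Normal posterior has precision τ_n = τ₀ + n/σ² and mean μ_n = (τ₀μ₀ + (n/σ²)x̄)/τ_n.
Here τ₀ = 1/589.4 = 0.001697 and τ_data = 23/1161.1 = 0.019809, so τ_n = 0.021506.
Rearranging for μ₀: μ₀ = (μ_n·τ_n − τ_data·x̄)/τ₀ = (241.7169·0.021506 − 0.019809·231.8) / 0.001697 = 0.606637/0.001697 ≈ 357.5.

μ₀ = 357.5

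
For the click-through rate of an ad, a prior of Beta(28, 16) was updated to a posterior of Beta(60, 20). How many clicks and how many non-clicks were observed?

32 clicks and 4 non-clicks

A Beta(a, b) prior with s successes and f failures in binomial data gives a Beta(a+s, b+f) posterior.
So s = 60 − 28 = 32 and f = 20 − 16 = 4.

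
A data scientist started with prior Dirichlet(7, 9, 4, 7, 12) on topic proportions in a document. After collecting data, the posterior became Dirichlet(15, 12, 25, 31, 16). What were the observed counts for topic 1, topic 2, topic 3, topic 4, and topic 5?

For a Dirichlet(α) prior with multinomial counts c, the posterior is Dirichlet(α + c) componentwise.
Counts are posterior − prior componentwise: 15−7=8, 12−9=3, 25−4=21, 31−7=24, 16−12=4.

counts (8, 3, 21, 24, 4)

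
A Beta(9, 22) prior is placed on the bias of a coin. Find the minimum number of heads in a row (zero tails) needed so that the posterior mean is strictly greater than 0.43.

After k heads and 0 tails the posterior is Beta(9+k, 22), with mean (9+k)/(9+22+k).
Set (9+k)/(31+k) > 0.43 and solve: k > (0.43·31 − 9)/(1 − 0.43) = 7.596.
The smallest integer exceeding 7.596 is 8.

k = 8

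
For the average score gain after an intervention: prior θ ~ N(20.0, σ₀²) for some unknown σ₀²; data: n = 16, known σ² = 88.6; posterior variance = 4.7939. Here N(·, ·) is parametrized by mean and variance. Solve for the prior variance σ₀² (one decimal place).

Posterior precision equals prior precision plus data precision: 1/σ_n² = 1/σ₀² + n/σ².
So 1/σ₀² = 1/4.7939 − 16/88.6 = 0.208598 − 0.180587 = 0.028011.
Hence σ₀² = 1/0.028011 ≈ 35.7.

σ₀² = 35.7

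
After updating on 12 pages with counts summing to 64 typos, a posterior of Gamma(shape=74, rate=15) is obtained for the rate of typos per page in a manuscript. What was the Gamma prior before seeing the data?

A Gamma(α, β) prior (rate parametrization) on a Poisson rate with n observations summing to S gives posterior Gamma(α+S, β+n).
So α = 74 − 64 = 10 and β = 15 − 12 = 3.

Gamma(shape=10, rate=3)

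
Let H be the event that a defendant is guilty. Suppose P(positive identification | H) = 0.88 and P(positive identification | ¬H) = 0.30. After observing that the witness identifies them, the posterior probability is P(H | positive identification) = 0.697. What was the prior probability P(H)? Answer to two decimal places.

P(H) = 0.44

In odds form, posterior odds = prior odds × likelihood ratio, so prior odds = posterior odds ÷ LR.
Posterior odds = 0.697/(1−0.697) = 2.3003. LR = 0.88/0.30 = 2.9333.
Prior odds = 2.3003/2.9333 = 0.7842, so P(H) = 0.7842/(1+0.7842) ≈ 0.44.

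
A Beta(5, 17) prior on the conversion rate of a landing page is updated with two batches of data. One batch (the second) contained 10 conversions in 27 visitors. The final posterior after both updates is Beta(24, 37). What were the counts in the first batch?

9 conversions and 3 bounces

Sequential conjugate updates are equivalent to a single update on the pooled data, so total successes = posterior α − prior α and total failures = posterior β − prior β.
Total across both batches: 24−5=19 conversions, 37−17=20 bounces.
Subtract the second batch: 19−10=9 conversions and 20−17=3 bounces.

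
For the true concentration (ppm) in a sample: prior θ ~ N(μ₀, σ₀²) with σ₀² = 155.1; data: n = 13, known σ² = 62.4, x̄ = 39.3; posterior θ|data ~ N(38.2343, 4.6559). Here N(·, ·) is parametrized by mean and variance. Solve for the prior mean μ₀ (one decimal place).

With known observation variance, the Normal–Normal posterior has precision τ_n = τ₀ + n/σ² and mean μ_n = (τ₀μ₀ + (n/σ²)x̄)/τ_n.
Here τ₀ = 1/155.1 = 0.006447 and τ_data = 13/62.4 = 0.208333, so τ_n = 0.214780.
Rearranging for μ₀: μ₀ = (μ_n·τ_n − τ_data·x̄)/τ₀ = (38.2343·0.214780 − 0.208333·39.3) / 0.006447 = 0.024476/0.006447 ≈ 3.8.

μ₀ = 3.8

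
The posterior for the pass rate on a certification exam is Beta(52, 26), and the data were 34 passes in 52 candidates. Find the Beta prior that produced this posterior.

Beta(18, 8)

Beta is conjugate to the binomial likelihood: posterior = Beta(a+s, b+f).
So a = 52 − 34 = 18 and b = 26 − 18 = 8.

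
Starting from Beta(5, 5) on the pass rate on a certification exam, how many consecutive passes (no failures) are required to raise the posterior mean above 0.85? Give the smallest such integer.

k = 24

After k passes and 0 failures the posterior is Beta(5+k, 5), with mean (5+k)/(5+5+k).
Set (5+k)/(10+k) > 0.85 and solve: k > (0.85·10 − 5)/(1 − 0.85) = 23.333.
The smallest integer exceeding 23.333 is 24, and checking k=24: (29)/(34) = 0.8529 > 0.85.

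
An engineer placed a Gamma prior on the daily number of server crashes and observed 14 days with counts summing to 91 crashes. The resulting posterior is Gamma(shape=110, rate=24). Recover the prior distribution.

Gamma(shape=19, rate=10)

Gamma–Poisson conjugacy: posterior shape = α + Σxᵢ, posterior rate = β + n.
So α = 110 − 91 = 19 and β = 24 − 14 = 10.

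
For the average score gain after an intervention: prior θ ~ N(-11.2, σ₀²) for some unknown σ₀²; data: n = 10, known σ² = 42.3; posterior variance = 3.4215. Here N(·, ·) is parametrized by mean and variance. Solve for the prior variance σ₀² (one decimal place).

For the Normal–Normal model with known σ², precisions add: τ_n = τ₀ + n/σ².
So 1/σ₀² = 1/3.4215 − 10/42.3 = 0.292269 − 0.236407 = 0.055862.
Hence σ₀² = 1/0.055862 ≈ 17.9.

σ₀² = 17.9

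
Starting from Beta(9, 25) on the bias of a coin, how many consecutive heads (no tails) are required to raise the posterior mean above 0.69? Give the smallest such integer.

After k heads and 0 tails the posterior is Beta(9+k, 25), with mean (9+k)/(9+25+k).
Set (9+k)/(34+k) > 0.69 and solve: k > (0.69·34 − 9)/(1 − 0.69) = 46.645.
The smallest integer exceeding 46.645 is 47.

k = 47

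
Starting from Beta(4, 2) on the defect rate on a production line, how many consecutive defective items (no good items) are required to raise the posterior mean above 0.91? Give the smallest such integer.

After k defective items and 0 good items the posterior is Beta(4+k, 2), with mean (4+k)/(4+2+k).
Set (4+k)/(6+k) > 0.91 and solve: k > (0.91·6 − 4)/(1 − 0.91) = 16.222.
The smallest integer exceeding 16.222 is 17, and checking k=17: (21)/(23) = 0.9130 > 0.91.

k = 17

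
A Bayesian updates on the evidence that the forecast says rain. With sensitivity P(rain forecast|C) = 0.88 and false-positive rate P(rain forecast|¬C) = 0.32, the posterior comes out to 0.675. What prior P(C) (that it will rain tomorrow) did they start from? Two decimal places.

Bayes' rule in odds form gives O(C|E) = O(C)·[P(E|C)/P(E|¬C)], hence O(C) = O(C|E)/LR.
Posterior odds = 0.675/(1−0.675) = 2.0769. LR = 0.88/0.32 = 2.7500.
Prior odds = 2.0769/2.7500 = 0.7552, so P(C) = 0.7552/(1+0.7552) ≈ 0.43.

P(C) = 0.43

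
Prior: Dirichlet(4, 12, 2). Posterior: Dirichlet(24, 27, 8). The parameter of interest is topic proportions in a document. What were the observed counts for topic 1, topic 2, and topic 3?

For a Dirichlet(α) prior with multinomial counts c, the posterior is Dirichlet(α + c) componentwise.
Counts are posterior − prior componentwise: 24−4=20, 27−12=15, 8−2=6.

counts (20, 15, 6)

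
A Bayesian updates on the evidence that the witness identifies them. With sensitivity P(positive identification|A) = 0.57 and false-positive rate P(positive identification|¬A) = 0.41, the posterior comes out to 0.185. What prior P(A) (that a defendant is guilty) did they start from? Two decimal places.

In odds form, posterior odds = prior odds × likelihood ratio, so prior odds = posterior odds ÷ LR.
Posterior odds = 0.185/(1−0.185) = 0.2270. LR = 0.57/0.41 = 1.3902.
Prior odds = 0.2270/1.3902 = 0.1633, so P(A) = 0.1633/(1+0.1633) ≈ 0.14.

P(A) = 0.14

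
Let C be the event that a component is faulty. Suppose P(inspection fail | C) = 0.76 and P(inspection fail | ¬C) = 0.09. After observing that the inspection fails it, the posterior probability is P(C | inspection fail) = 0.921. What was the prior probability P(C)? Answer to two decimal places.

In odds form, posterior odds = prior odds × likelihood ratio, so prior odds = posterior odds ÷ LR.
Posterior odds = 0.921/(1−0.921) = 11.6582. LR = 0.76/0.09 = 8.4444.
Prior odds = 11.6582/8.4444 = 1.3806, so P(C) = 1.3806/(1+1.3806) ≈ 0.58.

P(C) = 0.58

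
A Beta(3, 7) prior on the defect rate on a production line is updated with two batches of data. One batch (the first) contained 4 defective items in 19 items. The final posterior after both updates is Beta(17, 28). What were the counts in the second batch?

10 defective items and 6 good items

Because Beta–binomial updating is additive in the counts, the combined data contributed (α_post−α_prior, β_post−β_prior) successes and failures.
Total across both batches: 17−3=14 defective items, 28−7=21 good items.
Subtract the first batch: 14−4=10 defective items and 21−15=6 good items.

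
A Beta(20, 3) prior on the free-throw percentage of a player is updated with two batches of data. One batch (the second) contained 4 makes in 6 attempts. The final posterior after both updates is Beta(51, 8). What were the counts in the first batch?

Sequential conjugate updates are equivalent to a single update on the pooled data, so total successes = posterior α − prior α and total failures = posterior β − prior β.
Total across both batches: 51−20=31 makes, 8−3=5 misses.
Subtract the second batch: 31−4=27 makes and 5−2=3 misses.

27 makes and 3 misses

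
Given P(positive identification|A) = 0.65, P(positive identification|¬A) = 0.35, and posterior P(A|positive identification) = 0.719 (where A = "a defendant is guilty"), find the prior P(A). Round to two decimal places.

P(A) = 0.58

In odds form, posterior odds = prior odds × likelihood ratio, so prior odds = posterior odds ÷ LR.
Posterior odds = 0.719/(1−0.719) = 2.5587. LR = 0.65/0.35 = 1.8571.
Prior odds = 2.5587/1.8571 = 1.3778, so P(A) = 1.3778/(1+1.3778) ≈ 0.58.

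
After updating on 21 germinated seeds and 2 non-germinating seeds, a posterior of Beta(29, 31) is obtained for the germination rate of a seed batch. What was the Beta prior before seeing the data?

Under Beta–binomial conjugacy the posterior parameters are (α+s, β+f).
Subtract the data counts: 29−21=8, 31−2=29.

Beta(8, 29)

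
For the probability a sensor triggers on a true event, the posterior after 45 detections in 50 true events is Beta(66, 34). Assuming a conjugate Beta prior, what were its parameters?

Beta(21, 29)

Beta is conjugate to the binomial likelihood: posterior = Beta(α+s, β+f).
Subtract the data counts: 66−45=21, 34−5=29.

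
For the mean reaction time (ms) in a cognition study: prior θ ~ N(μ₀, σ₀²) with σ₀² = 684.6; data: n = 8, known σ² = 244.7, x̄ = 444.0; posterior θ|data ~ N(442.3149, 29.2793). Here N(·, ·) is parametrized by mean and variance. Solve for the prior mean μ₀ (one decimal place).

With known observation variance, the Normal–Normal posterior has precision τ_n = τ₀ + n/σ² and mean μ_n = (τ₀μ₀ + (n/σ²)x̄)/τ_n.
Here τ₀ = 1/684.6 = 0.001461 and τ_data = 8/244.7 = 0.032693, so τ_n = 0.034154.
Rearranging for μ₀: μ₀ = (μ_n·τ_n − τ_data·x̄)/τ₀ = (442.3149·0.034154 − 0.032693·444.0) / 0.001461 = 0.591131/0.001461 ≈ 404.6.

μ₀ = 404.6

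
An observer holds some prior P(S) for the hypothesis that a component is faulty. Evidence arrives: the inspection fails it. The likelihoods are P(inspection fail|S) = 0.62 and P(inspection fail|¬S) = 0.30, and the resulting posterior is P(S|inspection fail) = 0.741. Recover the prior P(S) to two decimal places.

P(S) = 0.58

In odds form, posterior odds = prior odds × likelihood ratio, so prior odds = posterior odds ÷ LR.
Posterior odds = 0.741/(1−0.741) = 2.8610. LR = 0.62/0.30 = 2.0667.
Prior odds = 2.8610/2.0667 = 1.3843, so P(S) = 1.3843/(1+1.3843) ≈ 0.58.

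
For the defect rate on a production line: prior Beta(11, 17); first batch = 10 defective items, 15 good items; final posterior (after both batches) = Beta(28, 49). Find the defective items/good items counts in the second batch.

Sequential conjugate updates are equivalent to a single update on the pooled data, so total successes = posterior α − prior α and total failures = posterior β − prior β.
Total across both batches: 28−11=17 defective items, 49−17=32 good items.
Subtract the first batch: 17−10=7 defective items and 32−15=17 good items.

7 defective items and 17 good items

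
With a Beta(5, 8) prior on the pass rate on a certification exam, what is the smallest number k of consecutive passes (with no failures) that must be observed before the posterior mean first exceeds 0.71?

k = 15

After k passes and 0 failures the posterior is Beta(5+k, 8), with mean (5+k)/(5+8+k).
Set (5+k)/(13+k) > 0.71 and solve: k > (0.71·13 − 5)/(1 − 0.71) = 14.586.
The smallest integer exceeding 14.586 is 15.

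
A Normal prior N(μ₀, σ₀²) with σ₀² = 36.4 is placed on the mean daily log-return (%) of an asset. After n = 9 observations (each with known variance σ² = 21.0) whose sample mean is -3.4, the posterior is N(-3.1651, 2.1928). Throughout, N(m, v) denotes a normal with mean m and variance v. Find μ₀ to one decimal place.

μ₀ = 0.5

The posterior mean is a precision-weighted average: μ_n = (τ₀μ₀ + τ_data·x̄)/(τ₀+τ_data), with τ₀=1/σ₀² and τ_data=n/σ².
Here τ₀ = 1/36.4 = 0.027473 and τ_data = 9/21.0 = 0.428571, so τ_n = 0.456044.
Rearranging for μ₀: μ₀ = (μ_n·τ_n − τ_data·x̄)/τ₀ = (-3.1651·0.456044 − 0.428571·-3.4) / 0.027473 = 0.013717/0.027473 ≈ 0.5.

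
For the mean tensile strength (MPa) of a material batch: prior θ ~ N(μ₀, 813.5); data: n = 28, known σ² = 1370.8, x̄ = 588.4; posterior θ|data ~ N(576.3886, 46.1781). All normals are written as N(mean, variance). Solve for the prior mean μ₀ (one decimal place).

The posterior mean is a precision-weighted average: μ_n = (τ₀μ₀ + τ_data·x̄)/(τ₀+τ_data), with τ₀=1/σ₀² and τ_data=n/σ².
Here τ₀ = 1/813.5 = 0.001229 and τ_data = 28/1370.8 = 0.020426, so τ_n = 0.021655.
Rearranging for μ₀: μ₀ = (μ_n·τ_n − τ_data·x̄)/τ₀ = (576.3886·0.021655 − 0.020426·588.4) / 0.001229 = 0.463037/0.001229 ≈ 376.8.

μ₀ = 376.8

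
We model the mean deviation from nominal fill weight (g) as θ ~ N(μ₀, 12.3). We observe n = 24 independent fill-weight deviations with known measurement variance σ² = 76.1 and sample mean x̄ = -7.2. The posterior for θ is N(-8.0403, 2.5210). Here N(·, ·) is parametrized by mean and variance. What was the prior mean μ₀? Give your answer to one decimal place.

μ₀ = -11.3

With known observation variance, the Normal–Normal posterior has precision τ_n = τ₀ + n/σ² and mean μ_n = (τ₀μ₀ + (n/σ²)x̄)/τ_n.
Here τ₀ = 1/12.3 = 0.081301 and τ_data = 24/76.1 = 0.315375, so τ_n = 0.396676.
Rearranging for μ₀: μ₀ = (μ_n·τ_n − τ_data·x̄)/τ₀ = (-8.0403·0.396676 − 0.315375·-7.2) / 0.081301 = -0.918694/0.081301 ≈ -11.3.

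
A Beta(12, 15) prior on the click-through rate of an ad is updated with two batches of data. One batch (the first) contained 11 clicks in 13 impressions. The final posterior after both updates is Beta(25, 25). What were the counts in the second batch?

Sequential conjugate updates are equivalent to a single update on the pooled data, so total successes = posterior α − prior α and total failures = posterior β − prior β.
Total across both batches: 25−12=13 clicks, 25−15=10 non-clicks.
Subtract the first batch: 13−11=2 clicks and 10−2=8 non-clicks.

2 clicks and 8 non-clicks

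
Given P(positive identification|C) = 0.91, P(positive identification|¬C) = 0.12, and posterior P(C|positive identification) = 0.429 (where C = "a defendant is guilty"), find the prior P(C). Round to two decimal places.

Bayes' rule in odds form gives O(C|E) = O(C)·[P(E|C)/P(E|¬C)], hence O(C) = O(C|E)/LR.
Posterior odds = 0.429/(1−0.429) = 0.7513. LR = 0.91/0.12 = 7.5833.
Prior odds = 0.7513/7.5833 = 0.0991, so P(C) = 0.0991/(1+0.0991) ≈ 0.09.

P(C) = 0.09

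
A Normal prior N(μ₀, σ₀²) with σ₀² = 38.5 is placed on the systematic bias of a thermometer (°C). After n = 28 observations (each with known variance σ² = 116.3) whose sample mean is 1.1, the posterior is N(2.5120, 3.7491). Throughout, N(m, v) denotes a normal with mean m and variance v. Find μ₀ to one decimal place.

The posterior mean is a precision-weighted average: μ_n = (τ₀μ₀ + τ_data·x̄)/(τ₀+τ_data), with τ₀=1/σ₀² and τ_data=n/σ².
Here τ₀ = 1/38.5 = 0.025974 and τ_data = 28/116.3 = 0.240757, so τ_n = 0.266731.
Rearranging for μ₀: μ₀ = (μ_n·τ_n − τ_data·x̄)/τ₀ = (2.5120·0.266731 − 0.240757·1.1) / 0.025974 = 0.405196/0.025974 ≈ 15.6.

μ₀ = 15.6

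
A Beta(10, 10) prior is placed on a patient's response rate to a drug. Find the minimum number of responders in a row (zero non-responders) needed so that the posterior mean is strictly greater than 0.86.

k = 52

After k responders and 0 non-responders the posterior is Beta(10+k, 10), with mean (10+k)/(10+10+k).
Set (10+k)/(20+k) > 0.86 and solve: k > (0.86·20 − 10)/(1 − 0.86) = 51.429.
The smallest integer exceeding 51.429 is 52.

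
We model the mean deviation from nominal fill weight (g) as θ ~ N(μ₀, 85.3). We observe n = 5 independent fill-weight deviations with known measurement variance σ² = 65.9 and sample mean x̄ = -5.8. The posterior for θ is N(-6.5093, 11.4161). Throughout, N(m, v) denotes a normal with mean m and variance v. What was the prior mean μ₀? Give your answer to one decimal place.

With known observation variance, the Normal–Normal posterior has precision τ_n = τ₀ + n/σ² and mean μ_n = (τ₀μ₀ + (n/σ²)x̄)/τ_n.
Here τ₀ = 1/85.3 = 0.011723 and τ_data = 5/65.9 = 0.075873, so τ_n = 0.087596.
Rearranging for μ₀: μ₀ = (μ_n·τ_n − τ_data·x̄)/τ₀ = (-6.5093·0.087596 − 0.075873·-5.8) / 0.011723 = -0.130125/0.011723 ≈ -11.1.

μ₀ = -11.1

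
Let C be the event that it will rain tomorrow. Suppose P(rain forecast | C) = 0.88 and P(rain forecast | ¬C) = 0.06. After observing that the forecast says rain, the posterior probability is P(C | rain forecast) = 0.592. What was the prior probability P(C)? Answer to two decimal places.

P(C) = 0.09

Bayes' rule in odds form gives O(C|E) = O(C)·[P(E|C)/P(E|¬C)], hence O(C) = O(C|E)/LR.
Posterior odds = 0.592/(1−0.592) = 1.4510. LR = 0.88/0.06 = 14.6667.
Prior odds = 1.4510/14.6667 = 0.0989, so P(C) = 0.0989/(1+0.0989) ≈ 0.09.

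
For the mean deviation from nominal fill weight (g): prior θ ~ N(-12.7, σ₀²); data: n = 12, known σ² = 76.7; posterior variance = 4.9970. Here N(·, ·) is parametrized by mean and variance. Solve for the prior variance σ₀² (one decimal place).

For the Normal–Normal model with known σ², precisions add: τ_n = τ₀ + n/σ².
So 1/σ₀² = 1/4.9970 − 12/76.7 = 0.200120 − 0.156454 = 0.043666.
Hence σ₀² = 1/0.043666 ≈ 22.9.

σ₀² = 22.9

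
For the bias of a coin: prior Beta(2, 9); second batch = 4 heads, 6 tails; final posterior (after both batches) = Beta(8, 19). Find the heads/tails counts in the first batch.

Because Beta–binomial updating is additive in the counts, the combined data contributed (α_post−α_prior, β_post−β_prior) successes and failures.
Total across both batches: 8−2=6 heads, 19−9=10 tails.
Subtract the second batch: 6−4=2 heads and 10−6=4 tails.

2 heads and 4 tails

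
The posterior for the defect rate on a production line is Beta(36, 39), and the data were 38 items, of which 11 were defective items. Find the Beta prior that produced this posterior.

A Beta(a, b) prior with s successes and f failures in binomial data gives a Beta(a+s, b+f) posterior.
Subtract the data counts: 36−11=25, 39−27=12.

Beta(25, 12)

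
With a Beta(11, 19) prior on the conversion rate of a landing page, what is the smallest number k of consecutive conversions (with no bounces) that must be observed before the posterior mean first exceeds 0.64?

k = 23

After k conversions and 0 bounces the posterior is Beta(11+k, 19), with mean (11+k)/(11+19+k).
Set (11+k)/(30+k) > 0.64 and solve: k > (0.64·30 − 11)/(1 − 0.64) = 22.778.
The smallest integer exceeding 22.778 is 23.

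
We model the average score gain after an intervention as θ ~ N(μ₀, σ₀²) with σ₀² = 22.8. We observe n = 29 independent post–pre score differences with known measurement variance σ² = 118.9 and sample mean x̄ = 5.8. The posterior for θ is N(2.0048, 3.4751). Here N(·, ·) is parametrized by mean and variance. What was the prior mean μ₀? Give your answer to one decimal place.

μ₀ = -19.1

With known observation variance, the Normal–Normal posterior has precision τ_n = τ₀ + n/σ² and mean μ_n = (τ₀μ₀ + (n/σ²)x̄)/τ_n.
Here τ₀ = 1/22.8 = 0.043860 and τ_data = 29/118.9 = 0.243902, so τ_n = 0.287762.
Rearranging for μ₀: μ₀ = (μ_n·τ_n − τ_data·x̄)/τ₀ = (2.0048·0.287762 − 0.243902·5.8) / 0.043860 = -0.837726/0.043860 ≈ -19.1.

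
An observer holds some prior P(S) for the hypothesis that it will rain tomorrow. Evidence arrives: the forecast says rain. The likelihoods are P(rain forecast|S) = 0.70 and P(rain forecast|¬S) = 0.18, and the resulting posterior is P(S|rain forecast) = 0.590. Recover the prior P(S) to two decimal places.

P(S) = 0.27

In odds form, posterior odds = prior odds × likelihood ratio, so prior odds = posterior odds ÷ LR.
Posterior odds = 0.590/(1−0.590) = 1.4390. LR = 0.70/0.18 = 3.8889.
Prior odds = 1.4390/3.8889 = 0.3700, so P(S) = 0.3700/(1+0.3700) ≈ 0.27.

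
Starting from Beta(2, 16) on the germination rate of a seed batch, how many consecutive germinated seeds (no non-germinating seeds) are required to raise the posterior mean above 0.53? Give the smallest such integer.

After k germinated seeds and 0 non-germinating seeds the posterior is Beta(2+k, 16), with mean (2+k)/(2+16+k).
Set (2+k)/(18+k) > 0.53 and solve: k > (0.53·18 − 2)/(1 − 0.53) = 16.043.
The smallest integer exceeding 16.043 is 17, and checking k=17: (19)/(35) = 0.5429 > 0.53.

k = 17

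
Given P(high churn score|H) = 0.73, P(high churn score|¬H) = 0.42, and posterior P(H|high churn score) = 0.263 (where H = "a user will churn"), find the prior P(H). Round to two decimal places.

In odds form, posterior odds = prior odds × likelihood ratio, so prior odds = posterior odds ÷ LR.
Posterior odds = 0.263/(1−0.263) = 0.3569. LR = 0.73/0.42 = 1.7381.
Prior odds = 0.3569/1.7381 = 0.2053, so P(H) = 0.2053/(1+0.2053) ≈ 0.17.

P(H) = 0.17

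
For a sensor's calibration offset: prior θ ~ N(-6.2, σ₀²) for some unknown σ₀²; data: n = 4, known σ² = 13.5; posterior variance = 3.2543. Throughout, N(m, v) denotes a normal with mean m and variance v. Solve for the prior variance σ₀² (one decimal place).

σ₀² = 91.0

For the Normal–Normal model with known σ², precisions add: τ_n = τ₀ + n/σ².
So 1/σ₀² = 1/3.2543 − 4/13.5 = 0.307286 − 0.296296 = 0.010990.
Hence σ₀² = 1/0.010990 ≈ 91.0.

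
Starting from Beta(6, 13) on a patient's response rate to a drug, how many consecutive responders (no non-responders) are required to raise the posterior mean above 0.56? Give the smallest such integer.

k = 11

After k responders and 0 non-responders the posterior is Beta(6+k, 13), with mean (6+k)/(6+13+k).
Set (6+k)/(19+k) > 0.56 and solve: k > (0.56·19 − 6)/(1 − 0.56) = 10.545.
The smallest integer exceeding 10.545 is 11.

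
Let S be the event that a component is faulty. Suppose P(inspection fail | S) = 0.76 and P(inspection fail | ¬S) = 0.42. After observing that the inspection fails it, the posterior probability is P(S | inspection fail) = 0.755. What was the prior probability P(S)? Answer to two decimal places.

Bayes' rule in odds form gives O(S|E) = O(S)·[P(E|S)/P(E|¬S)], hence O(S) = O(S|E)/LR.
Posterior odds = 0.755/(1−0.755) = 3.0816. LR = 0.76/0.42 = 1.8095.
Prior odds = 3.0816/1.8095 = 1.7030, so P(S) = 1.7030/(1+1.7030) ≈ 0.63.

P(S) = 0.63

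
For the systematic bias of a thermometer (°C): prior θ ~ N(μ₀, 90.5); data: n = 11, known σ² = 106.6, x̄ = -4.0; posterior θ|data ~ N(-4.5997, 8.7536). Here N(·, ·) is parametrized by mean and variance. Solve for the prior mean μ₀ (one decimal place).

μ₀ = -10.2

With known observation variance, the Normal–Normal posterior has precision τ_n = τ₀ + n/σ² and mean μ_n = (τ₀μ₀ + (n/σ²)x̄)/τ_n.
Here τ₀ = 1/90.5 = 0.011050 and τ_data = 11/106.6 = 0.103189, so τ_n = 0.114239.
Rearranging for μ₀: μ₀ = (μ_n·τ_n − τ_data·x̄)/τ₀ = (-4.5997·0.114239 − 0.103189·-4.0) / 0.011050 = -0.112709/0.011050 ≈ -10.2.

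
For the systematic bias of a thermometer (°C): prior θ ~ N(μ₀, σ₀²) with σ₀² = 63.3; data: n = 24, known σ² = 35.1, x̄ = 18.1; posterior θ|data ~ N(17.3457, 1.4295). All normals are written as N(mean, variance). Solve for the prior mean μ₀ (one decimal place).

μ₀ = -15.3

The posterior mean is a precision-weighted average: μ_n = (τ₀μ₀ + τ_data·x̄)/(τ₀+τ_data), with τ₀=1/σ₀² and τ_data=n/σ².
Here τ₀ = 1/63.3 = 0.015798 and τ_data = 24/35.1 = 0.683761, so τ_n = 0.699559.
Rearranging for μ₀: μ₀ = (μ_n·τ_n − τ_data·x̄)/τ₀ = (17.3457·0.699559 − 0.683761·18.1) / 0.015798 = -0.241734/0.015798 ≈ -15.3.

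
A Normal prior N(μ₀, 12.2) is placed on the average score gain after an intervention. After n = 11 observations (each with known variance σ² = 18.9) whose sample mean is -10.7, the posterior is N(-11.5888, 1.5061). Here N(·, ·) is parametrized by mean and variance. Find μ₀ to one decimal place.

With known observation variance, the Normal–Normal posterior has precision τ_n = τ₀ + n/σ² and mean μ_n = (τ₀μ₀ + (n/σ²)x̄)/τ_n.
Here τ₀ = 1/12.2 = 0.081967 and τ_data = 11/18.9 = 0.582011, so τ_n = 0.663978.
Rearranging for μ₀: μ₀ = (μ_n·τ_n − τ_data·x̄)/τ₀ = (-11.5888·0.663978 − 0.582011·-10.7) / 0.081967 = -1.467191/0.081967 ≈ -17.9.

μ₀ = -17.9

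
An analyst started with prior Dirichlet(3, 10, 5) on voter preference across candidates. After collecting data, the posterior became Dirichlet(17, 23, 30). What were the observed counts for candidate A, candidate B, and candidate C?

counts (14, 13, 25)

For a Dirichlet(α) prior with multinomial counts c, the posterior is Dirichlet(α + c) componentwise.
Counts are posterior − prior componentwise: 17−3=14, 23−10=13, 30−5=25.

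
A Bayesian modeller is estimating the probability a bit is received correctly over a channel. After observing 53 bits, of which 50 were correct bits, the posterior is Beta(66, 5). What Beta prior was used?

Beta(16, 2)

A Beta(a, b) prior with s successes and f failures in binomial data gives a Beta(a+s, b+f) posterior.
So a = 66 − 50 = 16 and b = 5 − 3 = 2.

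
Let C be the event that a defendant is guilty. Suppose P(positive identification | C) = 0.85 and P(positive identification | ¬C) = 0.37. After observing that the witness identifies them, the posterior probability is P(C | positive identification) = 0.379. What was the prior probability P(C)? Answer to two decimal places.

In odds form, posterior odds = prior odds × likelihood ratio, so prior odds = posterior odds ÷ LR.
Posterior odds = 0.379/(1−0.379) = 0.6103. LR = 0.85/0.37 = 2.2973.
Prior odds = 0.6103/2.2973 = 0.2657, so P(C) = 0.2657/(1+0.2657) ≈ 0.21.

P(C) = 0.21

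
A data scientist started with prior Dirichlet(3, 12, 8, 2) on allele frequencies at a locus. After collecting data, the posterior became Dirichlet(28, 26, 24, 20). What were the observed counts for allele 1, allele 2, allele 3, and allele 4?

counts (25, 14, 16, 18)

For a Dirichlet(α) prior with multinomial counts c, the posterior is Dirichlet(α + c) componentwise.
Counts are posterior − prior componentwise: 28−3=25, 26−12=14, 24−8=16, 20−2=18.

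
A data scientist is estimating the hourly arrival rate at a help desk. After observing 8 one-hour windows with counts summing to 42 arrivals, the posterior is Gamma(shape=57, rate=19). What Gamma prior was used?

Gamma–Poisson conjugacy: posterior shape = α + Σxᵢ, posterior rate = β + n.
So α = 57 − 42 = 15 and β = 19 − 8 = 11.

Gamma(shape=15, rate=11)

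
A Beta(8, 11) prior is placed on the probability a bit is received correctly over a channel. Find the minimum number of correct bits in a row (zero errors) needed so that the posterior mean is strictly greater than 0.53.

k = 5

After k correct bits and 0 errors the posterior is Beta(8+k, 11), with mean (8+k)/(8+11+k).
Set (8+k)/(19+k) > 0.53 and solve: k > (0.53·19 − 8)/(1 − 0.53) = 4.404.
The smallest integer exceeding 4.404 is 5, and checking k=5: (13)/(24) = 0.5417 > 0.53.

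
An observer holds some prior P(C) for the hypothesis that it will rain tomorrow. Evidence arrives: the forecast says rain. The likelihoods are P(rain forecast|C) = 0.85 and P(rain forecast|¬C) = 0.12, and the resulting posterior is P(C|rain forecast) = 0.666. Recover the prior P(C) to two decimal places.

P(C) = 0.22

In odds form, posterior odds = prior odds × likelihood ratio, so prior odds = posterior odds ÷ LR.
Posterior odds = 0.666/(1−0.666) = 1.9940. LR = 0.85/0.12 = 7.0833.
Prior odds = 1.9940/7.0833 = 0.2815, so P(C) = 0.2815/(1+0.2815) ≈ 0.22.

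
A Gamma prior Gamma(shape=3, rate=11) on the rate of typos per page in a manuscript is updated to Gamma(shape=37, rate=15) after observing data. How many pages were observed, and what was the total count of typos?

n = 4 pages with total 34 typos

Gamma–Poisson conjugacy: posterior shape = α + Σxᵢ, posterior rate = β + n.
Matching: Σxᵢ = 37 − 3 = 34 and n = 15 − 11 = 4.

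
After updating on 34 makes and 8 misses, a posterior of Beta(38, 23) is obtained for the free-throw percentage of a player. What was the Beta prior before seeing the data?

Beta(4, 15)

Under Beta–binomial conjugacy the posterior parameters are (a+s, b+f).
Subtract the data counts: 38−34=4, 23−8=15.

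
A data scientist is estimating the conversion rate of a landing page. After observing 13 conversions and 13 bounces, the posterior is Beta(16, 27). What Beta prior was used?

Under Beta–binomial conjugacy the posterior parameters are (a+s, b+f).
Subtract the data counts: 16−13=3, 27−13=14.

Beta(3, 14)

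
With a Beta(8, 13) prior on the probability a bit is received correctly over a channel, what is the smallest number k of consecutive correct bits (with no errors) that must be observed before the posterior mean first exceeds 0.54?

k = 8

After k correct bits and 0 errors the posterior is Beta(8+k, 13), with mean (8+k)/(8+13+k).
Set (8+k)/(21+k) > 0.54 and solve: k > (0.54·21 − 8)/(1 − 0.54) = 7.261.
The smallest integer exceeding 7.261 is 8.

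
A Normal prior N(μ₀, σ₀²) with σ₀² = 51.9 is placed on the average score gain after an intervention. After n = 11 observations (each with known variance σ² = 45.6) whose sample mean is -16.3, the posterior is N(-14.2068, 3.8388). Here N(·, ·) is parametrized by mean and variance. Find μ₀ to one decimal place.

μ₀ = 12.0

With known observation variance, the Normal–Normal posterior has precision τ_n = τ₀ + n/σ² and mean μ_n = (τ₀μ₀ + (n/σ²)x̄)/τ_n.
Here τ₀ = 1/51.9 = 0.019268 and τ_data = 11/45.6 = 0.241228, so τ_n = 0.260496.
Rearranging for μ₀: μ₀ = (μ_n·τ_n − τ_data·x̄)/τ₀ = (-14.2068·0.260496 − 0.241228·-16.3) / 0.019268 = 0.231202/0.019268 ≈ 12.0.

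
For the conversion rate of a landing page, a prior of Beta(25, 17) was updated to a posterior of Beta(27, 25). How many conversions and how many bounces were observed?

2 conversions and 8 bounces

Under Beta–binomial conjugacy the posterior parameters are (a+s, b+f).
So s = 27 − 25 = 2 and f = 25 − 17 = 8.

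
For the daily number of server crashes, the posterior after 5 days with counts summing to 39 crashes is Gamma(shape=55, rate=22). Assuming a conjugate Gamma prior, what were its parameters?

Gamma(shape=16, rate=17)

A Gamma(α, β) prior (rate parametrization) on a Poisson rate with n observations summing to S gives posterior Gamma(α+S, β+n).
So α = 55 − 39 = 16 and β = 22 − 5 = 17.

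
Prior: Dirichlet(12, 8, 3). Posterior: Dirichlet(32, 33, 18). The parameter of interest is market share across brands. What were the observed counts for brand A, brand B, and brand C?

counts (20, 25, 15)

For a Dirichlet(α) prior with multinomial counts c, the posterior is Dirichlet(α + c) componentwise.
Counts are posterior − prior componentwise: 32−12=20, 33−8=25, 18−3=15.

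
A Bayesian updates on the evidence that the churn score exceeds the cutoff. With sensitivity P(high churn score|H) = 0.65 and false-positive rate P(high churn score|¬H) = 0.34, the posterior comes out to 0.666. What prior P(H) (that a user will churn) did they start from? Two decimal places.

P(H) = 0.51

Bayes' rule in odds form gives O(H|E) = O(H)·[P(E|H)/P(E|¬H)], hence O(H) = O(H|E)/LR.
Posterior odds = 0.666/(1−0.666) = 1.9940. LR = 0.65/0.34 = 1.9118.
Prior odds = 1.9940/1.9118 = 1.0430, so P(H) = 1.0430/(1+1.0430) ≈ 0.51.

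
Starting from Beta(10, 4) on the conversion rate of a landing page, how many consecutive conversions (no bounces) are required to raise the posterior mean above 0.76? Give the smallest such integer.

After k conversions and 0 bounces the posterior is Beta(10+k, 4), with mean (10+k)/(10+4+k).
Set (10+k)/(14+k) > 0.76 and solve: k > (0.76·14 − 10)/(1 − 0.76) = 2.667.
The smallest integer exceeding 2.667 is 3.

k = 3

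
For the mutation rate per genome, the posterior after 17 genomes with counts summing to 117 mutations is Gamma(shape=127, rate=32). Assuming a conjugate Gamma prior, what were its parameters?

Gamma–Poisson conjugacy: posterior shape = α + Σxᵢ, posterior rate = β + n.
So α = 127 − 117 = 10 and β = 32 − 17 = 15.

Gamma(shape=10, rate=15)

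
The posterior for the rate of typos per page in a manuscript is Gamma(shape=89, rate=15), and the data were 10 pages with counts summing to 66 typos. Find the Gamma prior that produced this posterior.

Gamma–Poisson conjugacy: posterior shape = α + Σxᵢ, posterior rate = β + n.
So α = 89 − 66 = 23 and β = 15 − 10 = 5.

Gamma(shape=23, rate=5)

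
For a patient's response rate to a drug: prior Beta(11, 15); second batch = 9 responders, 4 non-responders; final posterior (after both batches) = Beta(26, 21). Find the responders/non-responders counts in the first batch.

6 responders and 2 non-responders

Because Beta–binomial updating is additive in the counts, the combined data contributed (α_post−α_prior, β_post−β_prior) successes and failures.
Total across both batches: 26−11=15 responders, 21−15=6 non-responders.
Subtract the second batch: 15−9=6 responders and 6−4=2 non-responders.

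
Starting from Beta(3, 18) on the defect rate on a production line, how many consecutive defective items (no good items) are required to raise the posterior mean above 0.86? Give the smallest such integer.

After k defective items and 0 good items the posterior is Beta(3+k, 18), with mean (3+k)/(3+18+k).
Set (3+k)/(21+k) > 0.86 and solve: k > (0.86·21 − 3)/(1 − 0.86) = 107.571.
The smallest integer exceeding 107.571 is 108, and checking k=108: (111)/(129) = 0.8605 > 0.86.

k = 108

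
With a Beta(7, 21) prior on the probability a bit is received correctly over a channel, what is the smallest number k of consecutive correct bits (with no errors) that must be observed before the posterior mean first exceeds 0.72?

k = 48

After k correct bits and 0 errors the posterior is Beta(7+k, 21), with mean (7+k)/(7+21+k).
Set (7+k)/(28+k) > 0.72 and solve: k > (0.72·28 − 7)/(1 − 0.72) = 47.000.
The smallest integer exceeding 47.000 is 48, and checking k=48: (55)/(76) = 0.7237 > 0.72.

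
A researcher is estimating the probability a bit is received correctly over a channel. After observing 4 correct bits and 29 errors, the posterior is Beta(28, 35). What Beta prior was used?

Under Beta–binomial conjugacy the posterior parameters are (α+s, β+f).
Subtract the data counts: 28−4=24, 35−29=6.

Beta(24, 6)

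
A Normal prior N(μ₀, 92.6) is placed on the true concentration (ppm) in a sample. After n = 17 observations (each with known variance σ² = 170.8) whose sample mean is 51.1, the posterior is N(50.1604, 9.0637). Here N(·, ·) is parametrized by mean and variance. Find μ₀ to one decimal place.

With known observation variance, the Normal–Normal posterior has precision τ_n = τ₀ + n/σ² and mean μ_n = (τ₀μ₀ + (n/σ²)x̄)/τ_n.
Here τ₀ = 1/92.6 = 0.010799 and τ_data = 17/170.8 = 0.099532, so τ_n = 0.110331.
Rearranging for μ₀: μ₀ = (μ_n·τ_n − τ_data·x̄)/τ₀ = (50.1604·0.110331 − 0.099532·51.1) / 0.010799 = 0.448162/0.010799 ≈ 41.5.

μ₀ = 41.5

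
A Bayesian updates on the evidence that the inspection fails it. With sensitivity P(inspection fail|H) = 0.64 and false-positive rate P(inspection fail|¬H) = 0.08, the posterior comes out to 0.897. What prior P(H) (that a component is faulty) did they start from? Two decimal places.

P(H) = 0.52

In odds form, posterior odds = prior odds × likelihood ratio, so prior odds = posterior odds ÷ LR.
Posterior odds = 0.897/(1−0.897) = 8.7087. LR = 0.64/0.08 = 8.0000.
Prior odds = 8.7087/8.0000 = 1.0886, so P(H) = 1.0886/(1+1.0886) ≈ 0.52.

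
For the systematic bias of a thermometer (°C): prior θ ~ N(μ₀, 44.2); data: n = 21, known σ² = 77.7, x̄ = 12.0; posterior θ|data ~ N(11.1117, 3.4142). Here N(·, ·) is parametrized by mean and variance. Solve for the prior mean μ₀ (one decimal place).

With known observation variance, the Normal–Normal posterior has precision τ_n = τ₀ + n/σ² and mean μ_n = (τ₀μ₀ + (n/σ²)x̄)/τ_n.
Here τ₀ = 1/44.2 = 0.022624 and τ_data = 21/77.7 = 0.270270, so τ_n = 0.292894.
Rearranging for μ₀: μ₀ = (μ_n·τ_n − τ_data·x̄)/τ₀ = (11.1117·0.292894 − 0.270270·12.0) / 0.022624 = 0.011310/0.022624 ≈ 0.5.

μ₀ = 0.5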